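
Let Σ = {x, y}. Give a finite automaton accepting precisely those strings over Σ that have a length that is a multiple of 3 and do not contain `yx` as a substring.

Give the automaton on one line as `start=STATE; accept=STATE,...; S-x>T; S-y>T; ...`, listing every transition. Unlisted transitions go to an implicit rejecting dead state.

Build one automaton per condition and run them in lockstep. One (3 states) tracks the input length modulo 3; the other (3 states) tracks partial matches of the forbidden pattern `yx`. Each combined state is a pair, one component from each; accept when both components accept.
A 9-state machine:
       x  y 
>* A   B  C 
   B   D  E 
   C   F  E 
   D   A  G 
   E   H  G 
   F   H  H 
 * G   I  C 
   H   I  I 
   I   F  F 
(> = start, * = accepting)

start=A; accept=A,G; A-x>B; A-y>C; B-x>D; B-y>E; C-x>F; C-y>E; D-x>A; D-y>G; E-x>H; E-y>G; F-x>H; F-y>H; G-x>I; G-y>C; H-x>I; H-y>I; I-x>F; I-y>F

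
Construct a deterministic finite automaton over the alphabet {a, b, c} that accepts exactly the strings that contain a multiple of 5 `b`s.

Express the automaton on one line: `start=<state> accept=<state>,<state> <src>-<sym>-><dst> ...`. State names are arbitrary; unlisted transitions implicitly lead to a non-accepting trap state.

The only thing that matters is how many `b`s have appeared, reduced mod 5. Use one state per residue: q0 for 0, …, q4 for 4. Reading `b` moves to the next residue; anything else stays put. q0 is accepting.
A 5-state machine:
        a   b   c  
>* q0   q0  q1  q0 
   q1   q1  q2  q1 
   q2   q2  q3  q2 
   q3   q3  q4  q3 
   q4   q4  q0  q4 
(> = start, * = accepting)

start=q0 accept=q0 q0-a->q0 q0-b->q1 q0-c->q0 q1-a->q1 q1-b->q2 q1-c->q1 q2-a->q2 q2-b->q3 q2-c->q2 q3-a->q3 q3-b->q4 q3-c->q3 q4-a->q4 q4-b->q0 q4-c->q4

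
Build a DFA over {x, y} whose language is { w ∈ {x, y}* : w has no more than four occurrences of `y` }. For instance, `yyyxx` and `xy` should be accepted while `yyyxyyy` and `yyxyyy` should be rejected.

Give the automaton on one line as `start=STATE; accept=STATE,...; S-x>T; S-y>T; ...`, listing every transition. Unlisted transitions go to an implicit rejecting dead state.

start=q0; accept=q0,q1,q2,q3,q4; q0-x>q0; q0-y>q1; q1-x>q1; q1-y>q2; q2-x>q2; q2-y>q3; q3-x>q3; q3-y>q4; q4-x>q4; q4-y>q5; q5-x>q5; q5-y>q5

Count `y`s, saturating at 5: states q0 through q4 mean 0 through 4 `y`s seen; q5 means more than 4. Each `y` increments (capped at q5); other symbols loop. Accept from {q0, q1, q2, q3, q4}.
A 6-state machine:
        x   y  
>* q0   q0  q1 
 * q1   q1  q2 
 * q2   q2  q3 
 * q3   q3  q4 
 * q4   q4  q5 
   q5   q5  q5 
(> = start, * = accepting)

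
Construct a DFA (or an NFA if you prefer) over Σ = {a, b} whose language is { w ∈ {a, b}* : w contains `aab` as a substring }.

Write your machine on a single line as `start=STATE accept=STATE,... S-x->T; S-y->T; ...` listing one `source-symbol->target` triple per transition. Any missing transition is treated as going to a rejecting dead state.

start=s0; accept=s3; s0-a->s1; s0-b->s0; s1-a->s2; s1-b->s0; s2-a->s2; s2-b->s3; s3-a->s3; s3-b->s3

States s0..s2 record the length of the longest prefix of `aab` that matches the current input suffix. Reaching s3 means `aab` has been seen, and we stay there forever. Accept from s3.
4 states suffice.
        a   b  
>  s0   s1  s0 
   s1   s2  s0 
   s2   s2  s3 
 * s3   s3  s3 
(> = start, * = accepting)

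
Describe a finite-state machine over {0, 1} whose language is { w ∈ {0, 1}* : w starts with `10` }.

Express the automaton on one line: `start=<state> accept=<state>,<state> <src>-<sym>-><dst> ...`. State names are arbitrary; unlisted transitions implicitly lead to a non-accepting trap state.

Walk along `10` while the input agrees: from A take `1` to B, and so on. Any deviation drops to the rejecting sink D. Once C is reached the prefix is confirmed and every continuation is accepted.
4 states suffice.
       0  1 
>  A   D  B 
   B   C  D 
 * C   C  C 
   D   D  D 
(> = start, * = accepting)

start=A accept=C A-0->D A-1->B B-0->C B-1->D C-0->C C-1->C D-0->D D-1->D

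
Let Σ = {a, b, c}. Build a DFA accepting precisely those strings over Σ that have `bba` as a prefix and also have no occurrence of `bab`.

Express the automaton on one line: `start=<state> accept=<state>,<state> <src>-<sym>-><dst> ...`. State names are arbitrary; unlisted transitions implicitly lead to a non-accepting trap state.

Build one automaton per condition and run them in lockstep. The first has 5 states tracking whether the input so far still matches the prefix `bba`; the second has 4 states tracking partial matches of the forbidden pattern `bab`. A product state is a pair (one from each), accepting exactly when both do.
With 11 states:
          a    b    c  
>  q0     q1   q2   q1 
   q1     q1   q3   q1 
   q2     q4   q5   q1 
   q3     q4   q3   q1 
   q4     q1   q6   q1 
   q5     q7   q3   q1 
   q6     q6   q6   q6 
 * q7     q8   q9   q8 
 * q8     q8  q10   q8 
   q9     q9   q9   q9 
 * q10    q7  q10   q8 
(> = start, * = accepting)

start=q0 accept=q7,q8,q10 q0-a->q1 q0-b->q2 q0-c->q1 q1-a->q1 q1-b->q3 q1-c->q1 q2-a->q4 q2-b->q5 q2-c->q1 q3-a->q4 q3-b->q3 q3-c->q1 q4-a->q1 q4-b->q6 q4-c->q1 q5-a->q7 q5-b->q3 q5-c->q1 q6-a->q6 q6-b->q6 q6-c->q6 q7-a->q8 q7-b->q9 q7-c->q8 q8-a->q8 q8-b->q10 q8-c->q8 q9-a->q9 q9-b->q9 q9-c->q9 q10-a->q7 q10-b->q10 q10-c->q8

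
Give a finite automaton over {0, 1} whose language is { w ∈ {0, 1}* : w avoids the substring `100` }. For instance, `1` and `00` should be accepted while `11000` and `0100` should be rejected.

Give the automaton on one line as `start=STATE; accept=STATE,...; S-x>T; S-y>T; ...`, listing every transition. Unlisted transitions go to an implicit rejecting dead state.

start=q0; accept=q0,q1,q2; q0-0>q0; q0-1>q1; q1-0>q2; q1-1>q1; q2-0>q3; q2-1>q1; q3-0>q3; q3-1>q3

This is the complement of 'contains `100`'. Use the same substring-matching states — q0 through q3 holding how much of `100` has just been matched — but flip the accepting set: everything except the trap q3 accepts.
With 4 states:
        0   1  
>* q0   q0  q1 
 * q1   q2  q1 
 * q2   q3  q1 
   q3   q3  q3 
(> = start, * = accepting)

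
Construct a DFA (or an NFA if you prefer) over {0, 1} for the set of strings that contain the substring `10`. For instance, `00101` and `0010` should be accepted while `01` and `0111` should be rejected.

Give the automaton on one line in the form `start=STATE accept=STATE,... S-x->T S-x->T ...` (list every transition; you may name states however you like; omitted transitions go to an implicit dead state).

start=S0 accept=S2 S0-0->S0 S0-1->S1 S1-0->S2 S1-1->S1 S2-0->S2 S2-1->S2

Track how much of `10` has been matched so far: state S0 is no progress, S2 is the absorbing accept state reached once `10` has occurred. Intermediate states record partial matches; on a mismatch, fall back to the longest reusable overlap.
With 3 states:
        0   1  
>  S0   S0  S1 
   S1   S2  S1 
 * S2   S2  S2 
(> = start, * = accepting)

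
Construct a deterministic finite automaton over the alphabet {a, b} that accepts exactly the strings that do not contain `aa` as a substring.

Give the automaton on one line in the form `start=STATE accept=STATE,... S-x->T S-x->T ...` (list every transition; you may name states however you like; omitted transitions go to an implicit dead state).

start=S0 accept=S0,S1 S0-a->S1 S0-b->S0 S1-a->S2 S1-b->S0 S2-a->S2 S2-b->S2

This is the complement of 'contains `aa`'. Use the same substring-matching states — S0 through S2 holding how much of `aa` has just been matched — but flip the accepting set: everything except the trap S2 accepts.
3 states suffice.
        a   b  
>* S0   S1  S0 
 * S1   S2  S0 
   S2   S2  S2 
(> = start, * = accepting)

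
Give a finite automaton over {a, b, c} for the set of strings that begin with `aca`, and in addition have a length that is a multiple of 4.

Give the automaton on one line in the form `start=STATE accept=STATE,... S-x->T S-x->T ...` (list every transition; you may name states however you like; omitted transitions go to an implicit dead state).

Handle the two conditions separately and then intersect. One (5 states) tracks whether the input so far still matches the prefix `aca`; the other (4 states) tracks the input length modulo 4. Each combined state is a pair, one component from each; accept when both components accept. Minimizing collapses redundant product states.
An 8-state machine:
        a   b   c  
>  S0   S1  S2  S2 
   S1   S2  S2  S3 
   S2   S2  S2  S2 
   S3   S4  S2  S2 
   S4   S5  S5  S5 
 * S5   S6  S6  S6 
   S6   S7  S7  S7 
   S7   S4  S4  S4 
(> = start, * = accepting)

start=S0 accept=S5 S0-a->S1 S0-b->S2 S0-c->S2 S1-a->S2 S1-b->S2 S1-c->S3 S2-a->S2 S2-b->S2 S2-c->S2 S3-a->S4 S3-b->S2 S3-c->S2 S4-a->S5 S4-b->S5 S4-c->S5 S5-a->S6 S5-b->S6 S5-c->S6 S6-a->S7 S6-b->S7 S6-c->S7 S7-a->S4 S7-b->S4 S7-c->S4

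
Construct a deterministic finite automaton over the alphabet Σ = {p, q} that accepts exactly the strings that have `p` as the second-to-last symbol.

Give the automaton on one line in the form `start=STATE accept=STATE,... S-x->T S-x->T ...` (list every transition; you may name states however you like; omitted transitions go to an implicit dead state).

start=S0 accept=S3,S4 S0-p->S1 S0-q->S2 S1-p->S3 S1-q->S4 S2-p->S5 S2-q->S6 S3-p->S3 S3-q->S4 S4-p->S5 S4-q->S6 S5-p->S3 S5-q->S4 S6-p->S5 S6-q->S6

A DFA must remember the last 2 symbols (since which symbol is second-to-last isn't known until the input ends). Use one state per possible window of the last ≤2 symbols; accept from those whose window starts with `p`.
With 7 states:
        p   q  
>  S0   S1  S2 
   S1   S3  S4 
   S2   S5  S6 
 * S3   S3  S4 
 * S4   S5  S6 
   S5   S3  S4 
   S6   S5  S6 
(> = start, * = accepting)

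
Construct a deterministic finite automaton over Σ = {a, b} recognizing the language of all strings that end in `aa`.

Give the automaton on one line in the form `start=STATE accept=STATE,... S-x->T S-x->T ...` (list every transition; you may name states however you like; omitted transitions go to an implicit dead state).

start=s0 accept=s2 s0-a->s1 s0-b->s0 s1-a->s2 s1-b->s0 s2-a->s2 s2-b->s0

Remember how much of `aa` the current input suffix matches. State s0 means no match yet; s1 means the last symbol is `a`; s2 means the last 2 symbols are `aa`. Only s2 accepts. On a mismatch, fall back to the longest proper suffix that is still a prefix of `aa`.
        a   b  
>  s0   s1  s0 
   s1   s2  s0 
 * s2   s2  s0 
(> = start, * = accepting)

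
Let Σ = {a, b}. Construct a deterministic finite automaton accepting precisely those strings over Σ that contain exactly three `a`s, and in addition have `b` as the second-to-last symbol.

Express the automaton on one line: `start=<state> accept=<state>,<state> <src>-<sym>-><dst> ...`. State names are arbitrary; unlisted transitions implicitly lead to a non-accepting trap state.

Run two small machines in parallel and take their product. The first has 5 states tracking the count of `a`s, saturating at 4; the second has 7 states tracking the last 2 symbols read. A product state is a pair (one from each), accepting exactly when both do.
With 19 states:
          a    b  
>  S0     S1   S2 
   S1     S3   S4 
   S2     S5   S6 
   S3     S7   S8 
   S4     S9  S10 
   S5     S3   S4 
   S6     S5   S6 
   S7    S11  S12 
   S8    S13  S14 
   S9     S7   S8 
   S10    S9  S10 
   S11   S11  S15 
   S12   S16  S17 
 * S13   S11  S12 
   S14   S13  S14 
   S15   S16  S18 
   S16   S11  S15 
 * S17   S16  S17 
   S18   S16  S18 
(> = start, * = accepting)

start=S0 accept=S13,S17 S0-a->S1 S0-b->S2 S1-a->S3 S1-b->S4 S2-a->S5 S2-b->S6 S3-a->S7 S3-b->S8 S4-a->S9 S4-b->S10 S5-a->S3 S5-b->S4 S6-a->S5 S6-b->S6 S7-a->S11 S7-b->S12 S8-a->S13 S8-b->S14 S9-a->S7 S9-b->S8 S10-a->S9 S10-b->S10 S11-a->S11 S11-b->S15 S12-a->S16 S12-b->S17 S13-a->S11 S13-b->S12 S14-a->S13 S14-b->S14 S15-a->S16 S15-b->S18 S16-a->S11 S16-b->S15 S17-a->S16 S17-b->S17 S18-a->S16 S18-b->S18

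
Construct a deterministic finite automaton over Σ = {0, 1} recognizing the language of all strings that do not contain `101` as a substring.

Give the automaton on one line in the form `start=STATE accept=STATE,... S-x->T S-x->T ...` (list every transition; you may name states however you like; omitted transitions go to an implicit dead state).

start=s0 accept=s0,s1,s2 s0-0->s0 s0-1->s1 s1-0->s2 s1-1->s1 s2-0->s0 s2-1->s3 s3-0->s3 s3-1->s3

This is the complement of 'contains `101`'. Use the same substring-matching states — s0 through s3 holding how much of `101` has just been matched — but flip the accepting set: everything except the trap s3 accepts.
With 4 states:
        0   1  
>* s0   s0  s1 
 * s1   s2  s1 
 * s2   s0  s3 
   s3   s3  s3 
(> = start, * = accepting)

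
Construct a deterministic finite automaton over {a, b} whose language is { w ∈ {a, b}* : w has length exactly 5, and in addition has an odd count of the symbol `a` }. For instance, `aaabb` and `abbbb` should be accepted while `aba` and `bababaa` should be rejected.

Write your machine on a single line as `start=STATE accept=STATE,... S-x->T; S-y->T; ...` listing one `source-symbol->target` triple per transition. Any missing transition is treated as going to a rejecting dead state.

start=s0; accept=s9; s0-a->s1; s0-b->s2; s1-a->s3; s1-b->s4; s2-a->s4; s2-b->s3; s3-a->s5; s3-b->s6; s4-a->s6; s4-b->s5; s5-a->s7; s5-b->s8; s6-a->s8; s6-b->s7; s7-a->s9; s7-b->s10; s8-a->s10; s8-b->s9; s9-a->s11; s9-b->s12; s10-a->s12; s10-b->s11; s11-a->s12; s11-b->s11; s12-a->s11; s12-b->s12

Handle the two conditions separately and then intersect. The first has 7 states tracking the input length, saturating at 6; the second has 2 states tracking the count of `a`s modulo 2. A product state is a pair (one from each), accepting exactly when both do.
13 states suffice.
          a    b  
>  s0     s1   s2 
   s1     s3   s4 
   s2     s4   s3 
   s3     s5   s6 
   s4     s6   s5 
   s5     s7   s8 
   s6     s8   s7 
   s7     s9  s10 
   s8    s10   s9 
 * s9    s11  s12 
   s10   s12  s11 
   s11   s12  s11 
   s12   s11  s12 
(> = start, * = accepting)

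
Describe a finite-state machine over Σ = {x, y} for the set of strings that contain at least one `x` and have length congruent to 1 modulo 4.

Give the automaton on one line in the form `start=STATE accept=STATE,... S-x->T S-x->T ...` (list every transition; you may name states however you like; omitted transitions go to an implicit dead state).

start=S0 accept=S1,S11 S0-x->S1 S0-y->S2 S1-x->S3 S1-y->S4 S2-x->S4 S2-y->S5 S3-x->S6 S3-y->S6 S4-x->S6 S4-y->S7 S5-x->S7 S5-y->S8 S6-x->S9 S6-y->S9 S7-x->S9 S7-y->S10 S8-x->S10 S8-y->S0 S9-x->S11 S9-y->S11 S10-x->S11 S10-y->S1 S11-x->S3 S11-y->S3

Handle the two conditions separately and then intersect. The first has 3 states tracking the count of `x`s, saturating at 2; the second has 4 states tracking the input length modulo 4. A product state is a pair (one from each), accepting exactly when both do.
A 12-state machine:
          x    y  
>  S0     S1   S2 
 * S1     S3   S4 
   S2     S4   S5 
   S3     S6   S6 
   S4     S6   S7 
   S5     S7   S8 
   S6     S9   S9 
   S7     S9  S10 
   S8    S10   S0 
   S9    S11  S11 
   S10   S11   S1 
 * S11    S3   S3 
(> = start, * = accepting)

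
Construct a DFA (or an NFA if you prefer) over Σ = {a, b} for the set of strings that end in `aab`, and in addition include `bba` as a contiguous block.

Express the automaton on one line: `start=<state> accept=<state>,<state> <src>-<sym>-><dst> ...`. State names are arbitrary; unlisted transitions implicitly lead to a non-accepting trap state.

start=q0 accept=q5 q0-a->q0 q0-b->q1 q1-a->q0 q1-b->q2 q2-a->q3 q2-b->q2 q3-a->q4 q3-b->q2 q4-a->q4 q4-b->q5 q5-a->q3 q5-b->q2

Handle the two conditions separately and then intersect. One (4 states) tracks how much of the suffix `aab` has currently been matched; the other (4 states) tracks whether and how much of `bba` has been seen. Each combined state is a pair, one component from each; accept when both components accept. Equivalent product states are then merged.
With 6 states:
        a   b  
>  q0   q0  q1 
   q1   q0  q2 
   q2   q3  q2 
   q3   q4  q2 
   q4   q4  q5 
 * q5   q3  q2 
(> = start, * = accepting)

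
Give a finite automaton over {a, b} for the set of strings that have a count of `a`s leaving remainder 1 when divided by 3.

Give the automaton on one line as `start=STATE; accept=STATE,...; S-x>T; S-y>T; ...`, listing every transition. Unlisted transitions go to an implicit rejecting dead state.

start=q0; accept=q1; q0-a>q1; q0-b>q0; q1-a>q2; q1-b>q1; q2-a>q0; q2-b>q2

Keep the running count of `a`s modulo 3: each `a` advances along the cycle q0 → q1 → q2 → q0 while other symbols loop. Accept at q1.
3 states suffice.
        a   b  
>  q0   q1  q0 
 * q1   q2  q1 
   q2   q0  q2 
(> = start, * = accepting)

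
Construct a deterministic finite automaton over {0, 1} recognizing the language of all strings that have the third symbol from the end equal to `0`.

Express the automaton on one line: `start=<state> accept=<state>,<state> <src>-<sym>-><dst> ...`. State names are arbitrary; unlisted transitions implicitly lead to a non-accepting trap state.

start=q0 accept=q7,q8,q9,q10 q0-0->q1 q0-1->q2 q1-0->q3 q1-1->q4 q2-0->q5 q2-1->q6 q3-0->q7 q3-1->q8 q4-0->q9 q4-1->q10 q5-0->q11 q5-1->q12 q6-0->q13 q6-1->q14 q7-0->q7 q7-1->q8 q8-0->q9 q8-1->q10 q9-0->q11 q9-1->q12 q10-0->q13 q10-1->q14 q11-0->q7 q11-1->q8 q12-0->q9 q12-1->q10 q13-0->q11 q13-1->q12 q14-0->q13 q14-1->q14

Because acceptance depends on a position counted from the end, the machine has to buffer the most recent 3 symbols. Make each state the string of the last up-to-3 symbols read; on input `x` shift the window left and append `x`. Accept when the buffered window has length 3 and begins with `0`.
15 states suffice.
          0    1  
>  q0     q1   q2 
   q1     q3   q4 
   q2     q5   q6 
   q3     q7   q8 
   q4     q9  q10 
   q5    q11  q12 
   q6    q13  q14 
 * q7     q7   q8 
 * q8     q9  q10 
 * q9    q11  q12 
 * q10   q13  q14 
   q11    q7   q8 
   q12    q9  q10 
   q13   q11  q12 
   q14   q13  q14 
(> = start, * = accepting)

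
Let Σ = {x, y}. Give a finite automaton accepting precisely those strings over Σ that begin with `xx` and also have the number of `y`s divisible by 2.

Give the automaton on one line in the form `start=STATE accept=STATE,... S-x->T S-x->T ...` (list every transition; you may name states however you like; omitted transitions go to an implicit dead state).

start=q0 accept=q3 q0-x->q1 q0-y->q2 q1-x->q3 q1-y->q2 q2-x->q2 q2-y->q2 q3-x->q3 q3-y->q4 q4-x->q4 q4-y->q3

Handle the two conditions separately and then intersect. One (4 states) tracks whether the input so far still matches the prefix `xx`; the other (2 states) tracks the count of `y`s modulo 2. Each combined state is a pair, one component from each; accept when both components accept. After merging equivalent states the machine shrinks.
        x   y  
>  q0   q1  q2 
   q1   q3  q2 
   q2   q2  q2 
 * q3   q3  q4 
   q4   q4  q3 
(> = start, * = accepting)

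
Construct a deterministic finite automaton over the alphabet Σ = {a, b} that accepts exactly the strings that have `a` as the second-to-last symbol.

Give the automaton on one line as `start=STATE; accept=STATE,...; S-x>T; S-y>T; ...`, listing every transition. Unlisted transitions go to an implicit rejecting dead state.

start=q0; accept=q3,q4; q0-a>q1; q0-b>q2; q1-a>q3; q1-b>q4; q2-a>q5; q2-b>q6; q3-a>q3; q3-b>q4; q4-a>q5; q4-b>q6; q5-a>q3; q5-b>q4; q6-a>q5; q6-b>q6

A DFA must remember the last 2 symbols (since which symbol is second-to-last isn't known until the input ends). Use one state per possible window of the last ≤2 symbols; accept from those whose window starts with `a`.
With 7 states:
        a   b  
>  q0   q1  q2 
   q1   q3  q4 
   q2   q5  q6 
 * q3   q3  q4 
 * q4   q5  q6 
   q5   q3  q4 
   q6   q5  q6 
(> = start, * = accepting)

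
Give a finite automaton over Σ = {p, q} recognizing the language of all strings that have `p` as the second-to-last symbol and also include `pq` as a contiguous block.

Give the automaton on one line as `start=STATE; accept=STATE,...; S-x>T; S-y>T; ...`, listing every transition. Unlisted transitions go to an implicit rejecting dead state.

start=A; accept=C,F; A-p>B; A-q>A; B-p>B; B-q>C; C-p>D; C-q>E; D-p>F; D-q>C; E-p>D; E-q>E; F-p>F; F-q>C

Run two small machines in parallel and take their product. One (7 states) tracks the last 2 symbols read; the other (3 states) tracks whether and how much of `pq` has been seen. Each combined state is a pair, one component from each; accept when both components accept. Minimizing collapses redundant product states.
A 6-state machine:
       p  q 
>  A   B  A 
   B   B  C 
 * C   D  E 
   D   F  C 
   E   D  E 
 * F   F  C 
(> = start, * = accepting)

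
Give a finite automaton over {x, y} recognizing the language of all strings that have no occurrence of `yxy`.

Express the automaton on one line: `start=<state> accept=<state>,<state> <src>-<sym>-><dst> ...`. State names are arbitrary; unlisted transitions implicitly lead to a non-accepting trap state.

start=s0 accept=s0,s1,s2 s0-x->s0 s0-y->s1 s1-x->s2 s1-y->s1 s2-x->s0 s2-y->s3 s3-x->s3 s3-y->s3

Track partial matches of the forbidden pattern `yxy`. State s3 is a dead state reached once `yxy` has occurred; every other state accepts. s0 means no part of `yxy` is currently matched.
A 4-state machine:
        x   y  
>* s0   s0  s1 
 * s1   s2  s1 
 * s2   s0  s3 
   s3   s3  s3 
(> = start, * = accepting)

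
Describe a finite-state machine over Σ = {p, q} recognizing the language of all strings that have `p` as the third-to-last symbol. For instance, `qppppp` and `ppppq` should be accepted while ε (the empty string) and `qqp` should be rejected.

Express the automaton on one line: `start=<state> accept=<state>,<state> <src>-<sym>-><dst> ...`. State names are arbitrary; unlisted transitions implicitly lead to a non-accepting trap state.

start=A accept=H,I,J,K A-p->B A-q->C B-p->D B-q->E C-p->F C-q->G D-p->H D-q->I E-p->J E-q->K F-p->L F-q->M G-p->N G-q->O H-p->H H-q->I I-p->J I-q->K J-p->L J-q->M K-p->N K-q->O L-p->H L-q->I M-p->J M-q->K N-p->L N-q->M O-p->N O-q->O

A DFA must remember the last 3 symbols (since which symbol is third-to-last isn't known until the input ends). Use one state per possible window of the last ≤3 symbols; accept from those whose window starts with `p`.
       p  q 
>  A   B  C 
   B   D  E 
   C   F  G 
   D   H  I 
   E   J  K 
   F   L  M 
   G   N  O 
 * H   H  I 
 * I   J  K 
 * J   L  M 
 * K   N  O 
   L   H  I 
   M   J  K 
   N   L  M 
   O   N  O 
(> = start, * = accepting)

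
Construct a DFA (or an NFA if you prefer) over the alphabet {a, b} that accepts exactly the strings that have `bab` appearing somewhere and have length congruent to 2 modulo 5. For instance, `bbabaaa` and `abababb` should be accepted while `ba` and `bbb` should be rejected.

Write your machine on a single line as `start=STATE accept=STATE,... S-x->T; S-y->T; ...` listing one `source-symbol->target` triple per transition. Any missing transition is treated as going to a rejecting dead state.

Handle the two conditions separately and then intersect. The first has 4 states tracking whether and how much of `bab` has been seen; the second has 5 states tracking the input length modulo 5. A product state is a pair (one from each), accepting exactly when both do.
20 states suffice.
          a    b  
>  q0     q1   q2 
   q1     q3   q4 
   q2     q5   q4 
   q3     q6   q7 
   q4     q8   q7 
   q5     q6   q9 
   q6    q10  q11 
   q7    q12  q11 
   q8    q10  q13 
   q9    q13  q13 
   q10    q0  q14 
   q11   q15  q14 
   q12    q0  q16 
   q13   q16  q16 
   q14   q17   q2 
   q15    q1  q18 
   q16   q18  q18 
   q17    q3  q19 
   q18   q19  q19 
 * q19    q9   q9 
(> = start, * = accepting)

start=q0; accept=q19; q0-a->q1; q0-b->q2; q1-a->q3; q1-b->q4; q2-a->q5; q2-b->q4; q3-a->q6; q3-b->q7; q4-a->q8; q4-b->q7; q5-a->q6; q5-b->q9; q6-a->q10; q6-b->q11; q7-a->q12; q7-b->q11; q8-a->q10; q8-b->q13; q9-a->q13; q9-b->q13; q10-a->q0; q10-b->q14; q11-a->q15; q11-b->q14; q12-a->q0; q12-b->q16; q13-a->q16; q13-b->q16; q14-a->q17; q14-b->q2; q15-a->q1; q15-b->q18; q16-a->q18; q16-b->q18; q17-a->q3; q17-b->q19; q18-a->q19; q18-b->q19; q19-a->q9; q19-b->q9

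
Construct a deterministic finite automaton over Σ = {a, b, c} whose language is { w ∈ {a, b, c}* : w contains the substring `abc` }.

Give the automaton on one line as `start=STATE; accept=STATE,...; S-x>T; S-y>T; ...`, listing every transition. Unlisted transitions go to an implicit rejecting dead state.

start=s0; accept=s3; s0-a>s1; s0-b>s0; s0-c>s0; s1-a>s1; s1-b>s2; s1-c>s0; s2-a>s1; s2-b>s0; s2-c>s3; s3-a>s3; s3-b>s3; s3-c>s3

States s0..s2 record the length of the longest prefix of `abc` that matches the current input suffix. Reaching s3 means `abc` has been seen, and we stay there forever. Accept from s3.
With 4 states:
        a   b   c  
>  s0   s1  s0  s0 
   s1   s1  s2  s0 
   s2   s1  s0  s3 
 * s3   s3  s3  s3 
(> = start, * = accepting)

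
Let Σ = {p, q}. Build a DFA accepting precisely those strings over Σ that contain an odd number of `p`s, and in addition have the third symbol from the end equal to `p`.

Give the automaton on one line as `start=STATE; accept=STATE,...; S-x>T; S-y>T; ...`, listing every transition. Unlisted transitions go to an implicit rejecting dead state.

Build one automaton per condition and run them in lockstep. One (2 states) tracks the count of `p`s modulo 2; the other (15 states) tracks the last 3 symbols read. Each combined state is a pair, one component from each; accept when both components accept. Equivalent product states are then merged.
With 12 states:
       p  q 
>  A   B  A 
   B   C  D 
   C   E  F 
   D   G  H 
 * E   C  I 
   F   J  A 
   G   K  F 
 * H   G  L 
 * I   G  H 
 * J   C  D 
   K   C  I 
   L   G  L 
(> = start, * = accepting)

start=A; accept=E,H,I,J; A-p>B; A-q>A; B-p>C; B-q>D; C-p>E; C-q>F; D-p>G; D-q>H; E-p>C; E-q>I; F-p>J; F-q>A; G-p>K; G-q>F; H-p>G; H-q>L; I-p>G; I-q>H; J-p>C; J-q>D; K-p>C; K-q>I; L-p>G; L-q>L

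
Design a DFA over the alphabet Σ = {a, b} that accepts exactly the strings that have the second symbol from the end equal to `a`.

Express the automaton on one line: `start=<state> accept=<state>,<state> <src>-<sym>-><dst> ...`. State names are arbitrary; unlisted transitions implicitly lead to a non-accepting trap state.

A DFA must remember the last 2 symbols (since which symbol is second-to-last isn't known until the input ends). Use one state per possible window of the last ≤2 symbols; accept from those whose window starts with `a`.
With 7 states:
        a   b  
>  S0   S1  S2 
   S1   S3  S4 
   S2   S5  S6 
 * S3   S3  S4 
 * S4   S5  S6 
   S5   S3  S4 
   S6   S5  S6 
(> = start, * = accepting)

start=S0 accept=S3,S4 S0-a->S1 S0-b->S2 S1-a->S3 S1-b->S4 S2-a->S5 S2-b->S6 S3-a->S3 S3-b->S4 S4-a->S5 S4-b->S6 S5-a->S3 S5-b->S4 S6-a->S5 S6-b->S6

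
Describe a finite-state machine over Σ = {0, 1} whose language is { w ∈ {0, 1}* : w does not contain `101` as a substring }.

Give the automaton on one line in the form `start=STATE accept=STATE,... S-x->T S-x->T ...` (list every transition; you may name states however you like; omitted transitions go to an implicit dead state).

start=q0 accept=q0,q1,q2 q0-0->q0 q0-1->q1 q1-0->q2 q1-1->q1 q2-0->q0 q2-1->q3 q3-0->q3 q3-1->q3

Track partial matches of the forbidden pattern `101`. State q3 is a dead state reached once `101` has occurred; every other state accepts. q0 means no part of `101` is currently matched.
4 states suffice.
        0   1  
>* q0   q0  q1 
 * q1   q2  q1 
 * q2   q0  q3 
   q3   q3  q3 
(> = start, * = accepting)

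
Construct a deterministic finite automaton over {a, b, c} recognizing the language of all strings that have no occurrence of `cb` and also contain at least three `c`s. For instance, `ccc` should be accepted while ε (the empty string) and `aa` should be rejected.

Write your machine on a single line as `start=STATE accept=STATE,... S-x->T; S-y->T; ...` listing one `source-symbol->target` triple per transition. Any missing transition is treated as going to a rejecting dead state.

Build one automaton per condition and run them in lockstep. One (3 states) tracks partial matches of the forbidden pattern `cb`; the other (5 states) tracks the count of `c`s, saturating at 4. Each combined state is a pair, one component from each; accept when both components accept.
With 13 states:
          a    b    c  
>  q0     q0   q0   q1 
   q1     q2   q3   q4 
   q2     q2   q2   q4 
   q3     q3   q3   q5 
   q4     q6   q5   q7 
   q5     q5   q5   q8 
   q6     q6   q6   q7 
 * q7     q9   q8  q10 
   q8     q8   q8  q11 
 * q9     q9   q9  q10 
 * q10   q12  q11  q10 
   q11   q11  q11  q11 
 * q12   q12  q12  q10 
(> = start, * = accepting)

start=q0; accept=q7,q9,q10,q12; q0-a->q0; q0-b->q0; q0-c->q1; q1-a->q2; q1-b->q3; q1-c->q4; q2-a->q2; q2-b->q2; q2-c->q4; q3-a->q3; q3-b->q3; q3-c->q5; q4-a->q6; q4-b->q5; q4-c->q7; q5-a->q5; q5-b->q5; q5-c->q8; q6-a->q6; q6-b->q6; q6-c->q7; q7-a->q9; q7-b->q8; q7-c->q10; q8-a->q8; q8-b->q8; q8-c->q11; q9-a->q9; q9-b->q9; q9-c->q10; q10-a->q12; q10-b->q11; q10-c->q10; q11-a->q11; q11-b->q11; q11-c->q11; q12-a->q12; q12-b->q12; q12-c->q10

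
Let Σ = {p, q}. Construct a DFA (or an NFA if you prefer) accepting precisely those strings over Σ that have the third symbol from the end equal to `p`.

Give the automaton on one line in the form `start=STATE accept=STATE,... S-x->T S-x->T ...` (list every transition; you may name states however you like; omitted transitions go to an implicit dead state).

A DFA must remember the last 3 symbols (since which symbol is third-to-last isn't known until the input ends). Use one state per possible window of the last ≤3 symbols; accept from those whose window starts with `p`.
       p  q 
>  A   B  C 
   B   D  E 
   C   F  G 
   D   H  I 
   E   J  K 
   F   L  M 
   G   N  O 
 * H   H  I 
 * I   J  K 
 * J   L  M 
 * K   N  O 
   L   H  I 
   M   J  K 
   N   L  M 
   O   N  O 
(> = start, * = accepting)

start=A accept=H,I,J,K A-p->B A-q->C B-p->D B-q->E C-p->F C-q->G D-p->H D-q->I E-p->J E-q->K F-p->L F-q->M G-p->N G-q->O H-p->H H-q->I I-p->J I-q->K J-p->L J-q->M K-p->N K-q->O L-p->H L-q->I M-p->J M-q->K N-p->L N-q->M O-p->N O-q->O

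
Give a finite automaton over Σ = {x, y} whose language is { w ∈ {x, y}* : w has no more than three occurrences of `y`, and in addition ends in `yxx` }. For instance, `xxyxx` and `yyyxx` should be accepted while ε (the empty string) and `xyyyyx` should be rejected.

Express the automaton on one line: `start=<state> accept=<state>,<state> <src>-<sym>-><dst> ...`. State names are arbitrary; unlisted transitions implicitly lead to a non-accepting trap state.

start=s0 accept=s4,s8,s12 s0-x->s0 s0-y->s1 s1-x->s2 s1-y->s3 s2-x->s4 s2-y->s3 s3-x->s5 s3-y->s6 s4-x->s7 s4-y->s3 s5-x->s8 s5-y->s6 s6-x->s9 s6-y->s10 s7-x->s7 s7-y->s3 s8-x->s11 s8-y->s6 s9-x->s12 s9-y->s10 s10-x->s10 s10-y->s10 s11-x->s11 s11-y->s6 s12-x->s10 s12-y->s10

Handle the two conditions separately and then intersect. One (5 states) tracks the count of `y`s, saturating at 4; the other (4 states) tracks how much of the suffix `yxx` has currently been matched. Each combined state is a pair, one component from each; accept when both components accept. After merging equivalent states the machine shrinks.
With 13 states:
          x    y  
>  s0     s0   s1 
   s1     s2   s3 
   s2     s4   s3 
   s3     s5   s6 
 * s4     s7   s3 
   s5     s8   s6 
   s6     s9  s10 
   s7     s7   s3 
 * s8    s11   s6 
   s9    s12  s10 
   s10   s10  s10 
   s11   s11   s6 
 * s12   s10  s10 
(> = start, * = accepting)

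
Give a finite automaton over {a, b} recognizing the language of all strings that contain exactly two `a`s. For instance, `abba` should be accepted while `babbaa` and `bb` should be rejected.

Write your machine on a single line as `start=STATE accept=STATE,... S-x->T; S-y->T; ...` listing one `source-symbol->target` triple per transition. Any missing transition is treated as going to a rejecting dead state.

Only the number of `a`s matters, and only up to 3. Make a chain q0 → q1 → q2 → q3 advanced by each `a` (with q3 absorbing); every other symbol self-loops. The accepting set is {q2}.
4 states suffice.
        a   b  
>  q0   q1  q0 
   q1   q2  q1 
 * q2   q3  q2 
   q3   q3  q3 
(> = start, * = accepting)

start=q0; accept=q2; q0-a->q1; q0-b->q0; q1-a->q2; q1-b->q1; q2-a->q3; q2-b->q2; q3-a->q3; q3-b->q3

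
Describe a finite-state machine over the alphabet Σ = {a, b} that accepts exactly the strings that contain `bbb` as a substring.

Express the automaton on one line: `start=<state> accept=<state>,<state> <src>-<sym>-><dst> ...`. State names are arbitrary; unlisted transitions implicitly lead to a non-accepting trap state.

start=s0 accept=s3 s0-a->s0 s0-b->s1 s1-a->s0 s1-b->s2 s2-a->s0 s2-b->s3 s3-a->s3 s3-b->s3

Track how much of `bbb` has been matched so far: state s0 is no progress, s3 is the absorbing accept state reached once `bbb` has occurred. Intermediate states record partial matches; on a mismatch, fall back to the longest reusable overlap.
        a   b  
>  s0   s0  s1 
   s1   s0  s2 
   s2   s0  s3 
 * s3   s3  s3 
(> = start, * = accepting)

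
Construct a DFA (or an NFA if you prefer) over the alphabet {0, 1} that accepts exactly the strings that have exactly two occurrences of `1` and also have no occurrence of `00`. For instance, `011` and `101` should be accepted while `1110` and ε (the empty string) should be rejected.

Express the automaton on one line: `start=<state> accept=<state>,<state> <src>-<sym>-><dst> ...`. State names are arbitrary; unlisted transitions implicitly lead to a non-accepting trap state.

start=q0 accept=q5,q6 q0-0->q1 q0-1->q2 q1-0->q3 q1-1->q2 q2-0->q4 q2-1->q5 q3-0->q3 q3-1->q3 q4-0->q3 q4-1->q5 q5-0->q6 q5-1->q3 q6-0->q3 q6-1->q3

Handle the two conditions separately and then intersect. The first has 4 states tracking the count of `1`s, saturating at 3; the second has 3 states tracking partial matches of the forbidden pattern `00`. A product state is a pair (one from each), accepting exactly when both do. Equivalent product states are then merged.
        0   1  
>  q0   q1  q2 
   q1   q3  q2 
   q2   q4  q5 
   q3   q3  q3 
   q4   q3  q5 
 * q5   q6  q3 
 * q6   q3  q3 
(> = start, * = accepting)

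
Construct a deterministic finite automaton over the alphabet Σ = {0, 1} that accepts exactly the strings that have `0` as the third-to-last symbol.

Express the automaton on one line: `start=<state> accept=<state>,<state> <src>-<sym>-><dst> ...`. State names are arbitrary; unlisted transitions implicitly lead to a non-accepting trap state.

start=A accept=H,I,J,K A-0->B A-1->C B-0->D B-1->E C-0->F C-1->G D-0->H D-1->I E-0->J E-1->K F-0->L F-1->M G-0->N G-1->O H-0->H H-1->I I-0->J I-1->K J-0->L J-1->M K-0->N K-1->O L-0->H L-1->I M-0->J M-1->K N-0->L N-1->M O-0->N O-1->O

Because acceptance depends on a position counted from the end, the machine has to buffer the most recent 3 symbols. Make each state the string of the last up-to-3 symbols read; on input `x` shift the window left and append `x`. Accept when the buffered window has length 3 and begins with `0`.
15 states suffice.
       0  1 
>  A   B  C 
   B   D  E 
   C   F  G 
   D   H  I 
   E   J  K 
   F   L  M 
   G   N  O 
 * H   H  I 
 * I   J  K 
 * J   L  M 
 * K   N  O 
   L   H  I 
   M   J  K 
   N   L  M 
   O   N  O 
(> = start, * = accepting)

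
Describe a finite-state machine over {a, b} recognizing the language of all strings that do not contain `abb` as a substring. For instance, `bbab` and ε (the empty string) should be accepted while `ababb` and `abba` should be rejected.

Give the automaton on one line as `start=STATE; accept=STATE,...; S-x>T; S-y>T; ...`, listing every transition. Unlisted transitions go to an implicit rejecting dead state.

start=s0; accept=s0,s1,s2; s0-a>s1; s0-b>s0; s1-a>s1; s1-b>s2; s2-a>s1; s2-b>s3; s3-a>s3; s3-b>s3

This is the complement of 'contains `abb`'. Use the same substring-matching states — s0 through s3 holding how much of `abb` has just been matched — but flip the accepting set: everything except the trap s3 accepts.
        a   b  
>* s0   s1  s0 
 * s1   s1  s2 
 * s2   s1  s3 
   s3   s3  s3 
(> = start, * = accepting)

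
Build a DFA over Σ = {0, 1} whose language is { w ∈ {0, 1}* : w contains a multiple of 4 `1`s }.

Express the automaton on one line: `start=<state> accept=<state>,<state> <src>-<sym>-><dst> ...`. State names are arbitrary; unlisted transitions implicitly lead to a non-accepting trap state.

The only thing that matters is how many `1`s have appeared, reduced mod 4. Use one state per residue: s0 for 0, …, s3 for 3. Reading `1` moves to the next residue; anything else stays put. s0 is accepting.
A 4-state machine:
        0   1  
>* s0   s0  s1 
   s1   s1  s2 
   s2   s2  s3 
   s3   s3  s0 
(> = start, * = accepting)

start=s0 accept=s0 s0-0->s0 s0-1->s1 s1-0->s1 s1-1->s2 s2-0->s2 s2-1->s3 s3-0->s3 s3-1->s0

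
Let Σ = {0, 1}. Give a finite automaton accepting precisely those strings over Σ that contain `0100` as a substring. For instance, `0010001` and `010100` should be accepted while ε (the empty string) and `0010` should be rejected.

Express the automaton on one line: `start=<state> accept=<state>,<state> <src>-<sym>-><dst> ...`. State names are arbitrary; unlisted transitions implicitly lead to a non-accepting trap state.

States A..D record the length of the longest prefix of `0100` that matches the current input suffix. Reaching E means `0100` has been seen, and we stay there forever. Accept from E.
A 5-state machine:
       0  1 
>  A   B  A 
   B   B  C 
   C   D  A 
   D   E  C 
 * E   E  E 
(> = start, * = accepting)

start=A accept=E A-0->B A-1->A B-0->B B-1->C C-0->D C-1->A D-0->E D-1->C E-0->E E-1->E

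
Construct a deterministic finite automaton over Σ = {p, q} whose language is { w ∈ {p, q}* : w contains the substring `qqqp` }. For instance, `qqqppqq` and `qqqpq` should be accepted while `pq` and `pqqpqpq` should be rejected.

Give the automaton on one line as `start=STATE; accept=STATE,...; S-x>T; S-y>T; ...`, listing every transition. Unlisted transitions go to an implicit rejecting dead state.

Track how much of `qqqp` has been matched so far: state S0 is no progress, S4 is the absorbing accept state reached once `qqqp` has occurred. Intermediate states record partial matches; on a mismatch, fall back to the longest reusable overlap.
        p   q  
>  S0   S0  S1 
   S1   S0  S2 
   S2   S0  S3 
   S3   S4  S3 
 * S4   S4  S4 
(> = start, * = accepting)

start=S0; accept=S4; S0-p>S0; S0-q>S1; S1-p>S0; S1-q>S2; S2-p>S0; S2-q>S3; S3-p>S4; S3-q>S3; S4-p>S4; S4-q>S4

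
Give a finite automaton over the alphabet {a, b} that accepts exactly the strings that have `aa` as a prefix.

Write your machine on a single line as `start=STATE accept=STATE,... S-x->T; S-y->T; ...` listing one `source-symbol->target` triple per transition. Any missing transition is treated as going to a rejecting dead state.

start=s0; accept=s2; s0-a->s1; s0-b->s3; s1-a->s2; s1-b->s3; s2-a->s2; s2-b->s2; s3-a->s3; s3-b->s3

Check the first 2 symbols one by one: s0 through s1 record how many have matched `aa` so far; any wrong symbol goes to the dead state s3. After all 2 match we enter the accepting sink s2.
        a   b  
>  s0   s1  s3 
   s1   s2  s3 
 * s2   s2  s2 
   s3   s3  s3 
(> = start, * = accepting)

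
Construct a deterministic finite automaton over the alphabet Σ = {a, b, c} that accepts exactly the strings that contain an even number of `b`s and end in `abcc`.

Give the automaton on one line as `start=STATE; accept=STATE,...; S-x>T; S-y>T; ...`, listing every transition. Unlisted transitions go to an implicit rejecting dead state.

start=q0; accept=q9; q0-a>q1; q0-b>q2; q0-c>q0; q1-a>q1; q1-b>q3; q1-c>q0; q2-a>q4; q2-b>q0; q2-c>q2; q3-a>q4; q3-b>q0; q3-c>q5; q4-a>q4; q4-b>q6; q4-c>q2; q5-a>q4; q5-b>q0; q5-c>q7; q6-a>q1; q6-b>q2; q6-c>q8; q7-a>q4; q7-b>q0; q7-c>q2; q8-a>q1; q8-b>q2; q8-c>q9; q9-a>q1; q9-b>q2; q9-c>q0

Build one automaton per condition and run them in lockstep. The first has 2 states tracking the count of `b`s modulo 2; the second has 5 states tracking how much of the suffix `abcc` has currently been matched. A product state is a pair (one from each), accepting exactly when both do.
A 10-state machine:
        a   b   c  
>  q0   q1  q2  q0 
   q1   q1  q3  q0 
   q2   q4  q0  q2 
   q3   q4  q0  q5 
   q4   q4  q6  q2 
   q5   q4  q0  q7 
   q6   q1  q2  q8 
   q7   q4  q0  q2 
   q8   q1  q2  q9 
 * q9   q1  q2  q0 
(> = start, * = accepting)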